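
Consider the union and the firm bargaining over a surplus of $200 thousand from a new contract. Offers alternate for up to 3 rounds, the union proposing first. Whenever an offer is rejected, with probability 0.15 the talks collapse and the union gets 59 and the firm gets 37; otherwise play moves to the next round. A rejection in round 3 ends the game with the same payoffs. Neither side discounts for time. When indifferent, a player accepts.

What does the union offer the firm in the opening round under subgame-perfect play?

50.26

Round 3 (the union proposes): the firm gets 37 if talks fail, so the union offers 37 and keeps 163.
Round 2 (the firm proposes): rejecting gives the union an expected 0.85 × 163 + 0.15 × 59 = 147.4, so the firm offers 147.4, keeping 52.6.
Round 1 (the union proposes): rejecting gives the firm an expected 0.85 × 52.6 + 0.15 × 37 = 50.26; the union offers that and keeps 149.74.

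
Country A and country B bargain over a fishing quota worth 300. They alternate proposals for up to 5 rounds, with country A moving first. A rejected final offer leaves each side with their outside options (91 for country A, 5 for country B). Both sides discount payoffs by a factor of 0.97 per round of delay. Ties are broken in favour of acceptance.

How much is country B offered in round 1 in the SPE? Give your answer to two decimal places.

21.37

Round 5 (country A proposes): country B gets 5 if talks fail, so country A offers 5 and keeps 295.
Round 4 (country B proposes): country A can get 295 next round, worth 0.97 × 295 = 286.15 now, so country B offers 286.15, keeping 13.85.
Round 3 (country A proposes): country B can get 13.85 next round, worth 0.97 × 13.85 = 13.4345 now, so country A offers 13.4345, keeping 286.5655.
Round 2 (country B proposes): country A can get 286.5655 next round, worth 0.97 × 286.5655 = 277.968535 now, so country B offers 277.968535, keeping 22.031465.
Round 1 (country A proposes): country B can get 22.031465 next round, worth 0.97 × 22.031465 = 21.37052105 now, so country A offers 21.37052105, keeping 278.62947895.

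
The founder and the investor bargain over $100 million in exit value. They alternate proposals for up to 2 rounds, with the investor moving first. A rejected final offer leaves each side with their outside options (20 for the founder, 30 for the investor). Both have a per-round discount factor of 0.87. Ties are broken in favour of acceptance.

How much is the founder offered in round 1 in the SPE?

Round 2 (the founder proposes): the investor gets 30 if talks fail, so the founder offers 30 and keeps 70.
Round 1 (the investor proposes): the founder can get 70 next round, worth 0.87 × 70 = 60.9 now; the investor offers that and keeps 39.1.

60.9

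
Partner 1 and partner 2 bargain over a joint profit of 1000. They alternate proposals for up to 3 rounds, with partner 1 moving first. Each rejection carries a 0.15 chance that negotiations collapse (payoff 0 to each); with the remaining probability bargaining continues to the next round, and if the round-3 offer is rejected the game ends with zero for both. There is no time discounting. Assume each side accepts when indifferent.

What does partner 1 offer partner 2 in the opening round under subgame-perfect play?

Round 3 (partner 1 proposes): partner 2 will accept anything ≥ 0, so partner 1 offers 0 and keeps 1000.
Round 2 (partner 2 proposes): rejecting gives partner 1 an expected 0.85 × 1000 = 850, so partner 2 offers 850, keeping 150.
Round 1 (partner 1 proposes): rejecting gives partner 2 an expected 0.85 × 150 = 127.5; partner 1 offers that and keeps 872.5.

127.5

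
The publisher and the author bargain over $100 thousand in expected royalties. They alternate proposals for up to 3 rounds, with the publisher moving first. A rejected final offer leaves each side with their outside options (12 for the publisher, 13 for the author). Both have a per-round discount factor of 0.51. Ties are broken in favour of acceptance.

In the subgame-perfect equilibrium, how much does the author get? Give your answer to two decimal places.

By backward induction:
Round 3 (the publisher proposes): the author gets 13 if talks fail, so the publisher offers 13 and keeps 87.
Round 2 (the author proposes): the publisher can get 87 next round, worth 0.51 × 87 = 44.37 now. The author offers 44.37 and keeps 100 − 44.37 = 55.63.
Round 1 (the publisher proposes): the author can get 55.63 next round, worth 0.51 × 55.63 = 28.3713 now, so the publisher offers 28.3713, keeping 71.6287.

28.37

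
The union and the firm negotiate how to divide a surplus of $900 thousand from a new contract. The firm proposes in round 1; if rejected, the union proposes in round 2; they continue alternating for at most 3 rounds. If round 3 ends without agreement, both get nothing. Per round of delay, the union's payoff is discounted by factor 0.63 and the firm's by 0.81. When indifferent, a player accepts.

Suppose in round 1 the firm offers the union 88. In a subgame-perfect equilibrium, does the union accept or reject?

Round 3 (the firm proposes): the union will accept anything ≥ 0, so the firm offers 0 and keeps 900.
Round 2 (the union proposes): the firm can get 900 next round, worth 0.81 × 900 = 729 now. The union offers 729 and keeps 900 − 729 = 171.
So by rejecting in round 1, the union gets 171 next round, worth 0.63 × 171 = 107.73 now.
Offer 88 < 107.73, so the union rejects.

Reject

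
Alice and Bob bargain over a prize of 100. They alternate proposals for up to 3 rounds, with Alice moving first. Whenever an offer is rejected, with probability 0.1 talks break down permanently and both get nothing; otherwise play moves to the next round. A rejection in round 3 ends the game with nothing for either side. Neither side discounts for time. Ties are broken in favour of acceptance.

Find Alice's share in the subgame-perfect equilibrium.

Round 3 (Alice proposes): rejection yields 0 for Bob; Alice offers 0 and keeps 100.
Round 2 (Bob proposes): rejecting gives Alice an expected 0.9 × 100 = 90; Bob offers that and keeps 10.
Round 1 (Alice proposes): rejecting gives Bob an expected 0.9 × 10 = 9. Alice offers 9 and keeps 100 − 9 = 91.

91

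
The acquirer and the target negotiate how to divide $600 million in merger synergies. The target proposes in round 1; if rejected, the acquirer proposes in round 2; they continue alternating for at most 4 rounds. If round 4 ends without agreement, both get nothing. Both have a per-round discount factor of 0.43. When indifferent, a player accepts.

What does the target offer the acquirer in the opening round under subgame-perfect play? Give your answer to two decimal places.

Work backward from the last round.
Round 4 (the acquirer proposes): the target will accept anything ≥ 0, so the acquirer offers 0 and keeps 600.
Round 3 (the target proposes): the acquirer can get 600 next round, worth 0.43 × 600 = 258 now; the target offers that and keeps 342.
Round 2 (the acquirer proposes): the target can get 342 next round, worth 0.43 × 342 = 147.06 now, so the acquirer offers 147.06, keeping 452.94.
Round 1 (the target proposes): the acquirer can get 452.94 next round, worth 0.43 × 452.94 = 194.7642 now. The target offers 194.7642 and keeps 600 − 194.7642 = 405.2358.

194.76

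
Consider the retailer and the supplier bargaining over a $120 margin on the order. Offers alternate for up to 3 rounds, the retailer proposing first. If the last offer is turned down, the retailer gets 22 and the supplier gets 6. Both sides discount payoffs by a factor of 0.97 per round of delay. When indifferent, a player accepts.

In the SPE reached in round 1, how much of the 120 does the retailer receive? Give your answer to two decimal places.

Round 3 (the retailer proposes): the supplier gets 6 if talks fail, so the retailer offers 6 and keeps 114.
Round 2 (the supplier proposes): the retailer can get 114 next round, worth 0.97 × 114 = 110.58 now; the supplier offers that and keeps 9.42.
Round 1 (the retailer proposes): the supplier can get 9.42 next round, worth 0.97 × 9.42 = 9.1374 now, so the retailer offers 9.1374, keeping 110.8626.

110.86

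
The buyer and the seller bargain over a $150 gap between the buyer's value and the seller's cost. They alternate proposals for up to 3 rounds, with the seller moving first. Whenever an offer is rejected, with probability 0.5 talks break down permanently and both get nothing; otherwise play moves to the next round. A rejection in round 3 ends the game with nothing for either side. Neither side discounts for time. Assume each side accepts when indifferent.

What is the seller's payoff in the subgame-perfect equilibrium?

Round 3 (the seller proposes): the buyer will accept anything ≥ 0, so the seller offers 0 and keeps 150.
Round 2 (the buyer proposes): rejecting gives the seller an expected 0.5 × 150 = 75; the buyer offers that and keeps 75.
Round 1 (the seller proposes): rejecting gives the buyer an expected 0.5 × 75 = 37.5; the seller offers that and keeps 112.5.

112.5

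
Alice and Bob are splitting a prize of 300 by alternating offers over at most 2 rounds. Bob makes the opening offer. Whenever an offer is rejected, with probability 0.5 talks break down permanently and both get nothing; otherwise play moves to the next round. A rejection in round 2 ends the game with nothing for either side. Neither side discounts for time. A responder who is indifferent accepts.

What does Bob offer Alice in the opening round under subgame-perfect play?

150

Round 2 (Alice proposes): rejection yields 0 for Bob; Alice offers 0 and keeps 300.
Round 1 (Bob proposes): rejecting gives Alice an expected 0.5 × 300 = 150. Bob offers 150 and keeps 300 − 150 = 150.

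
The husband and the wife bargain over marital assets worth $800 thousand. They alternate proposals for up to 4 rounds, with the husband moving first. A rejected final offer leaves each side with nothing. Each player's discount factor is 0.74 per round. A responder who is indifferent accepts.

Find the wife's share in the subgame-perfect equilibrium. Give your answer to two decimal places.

478.10

Round 4 (the wife proposes): rejection yields 0 for the husband; the wife offers 0 and keeps 800.
Round 3 (the husband proposes): the wife can get 800 next round, worth 0.74 × 800 = 592 now, so the husband offers 592, keeping 208.
Round 2 (the wife proposes): the husband can get 208 next round, worth 0.74 × 208 = 153.92 now, so the wife offers 153.92, keeping 646.08.
Round 1 (the husband proposes): the wife can get 646.08 next round, worth 0.74 × 646.08 = 478.0992 now. The husband offers 478.0992 and keeps 800 − 478.0992 = 321.9008.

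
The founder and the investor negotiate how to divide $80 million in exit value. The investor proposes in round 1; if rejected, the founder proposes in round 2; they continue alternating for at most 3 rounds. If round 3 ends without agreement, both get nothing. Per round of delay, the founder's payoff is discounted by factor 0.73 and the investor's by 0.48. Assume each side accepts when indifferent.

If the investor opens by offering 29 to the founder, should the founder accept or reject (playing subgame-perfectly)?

Reject

Round 3 (the investor proposes): the founder will accept anything ≥ 0, so the investor offers 0 and keeps 80.
Round 2 (the founder proposes): the investor can get 80 next round, worth 0.48 × 80 = 38.4 now, so the founder offers 38.4, keeping 41.6.
So by rejecting in round 1, the founder gets 41.6 next round, worth 0.73 × 41.6 = 30.368 now.
Offer 29 < 30.368, so the founder rejects.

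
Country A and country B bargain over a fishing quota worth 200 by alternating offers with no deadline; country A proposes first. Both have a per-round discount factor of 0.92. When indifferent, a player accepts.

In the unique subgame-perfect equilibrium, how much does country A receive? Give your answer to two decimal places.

Let x be country A's share when country A proposes and y be country B's share when country B proposes.
Country B accepts iff offered ≥ 0.92·y, so x = 200 − 0.92y. Symmetrically y = 200 − 0.92x.
Substituting: x = 200 − 0.92(200 − 0.92x), giving x(1 − 0.92·0.92) = 200(1 − 0.92).
So x = 200 × 0.08 / 0.1536 ≈ 104.1667, and country B receives 200 − x ≈ 95.8333.

104.17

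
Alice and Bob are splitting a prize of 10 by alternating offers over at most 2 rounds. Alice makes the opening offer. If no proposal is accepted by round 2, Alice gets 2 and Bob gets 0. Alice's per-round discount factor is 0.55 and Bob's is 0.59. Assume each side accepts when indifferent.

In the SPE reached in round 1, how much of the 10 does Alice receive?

Round 2 (Bob proposes): Alice gets 2 if talks fail, so Bob offers 2 and keeps 8.
Round 1 (Alice proposes): Bob can get 8 next round, worth 0.59 × 8 = 4.72 now, so Alice offers 4.72, keeping 5.28.

5.28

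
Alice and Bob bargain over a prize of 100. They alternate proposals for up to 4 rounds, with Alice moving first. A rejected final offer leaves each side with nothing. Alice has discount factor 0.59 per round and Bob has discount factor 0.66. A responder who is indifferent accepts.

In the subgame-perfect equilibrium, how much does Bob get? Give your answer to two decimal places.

By backward induction:
Round 4 (Bob proposes): Alice will accept anything ≥ 0, so Bob offers 0 and keeps 100.
Round 3 (Alice proposes): Bob can get 100 next round, worth 0.66 × 100 = 66 now. Alice offers 66 and keeps 100 − 66 = 34.
Round 2 (Bob proposes): Alice can get 34 next round, worth 0.59 × 34 = 20.06 now; Bob offers that and keeps 79.94.
Round 1 (Alice proposes): Bob can get 79.94 next round, worth 0.66 × 79.94 = 52.7604 now. Alice offers 52.7604 and keeps 100 − 52.7604 = 47.2396.

52.76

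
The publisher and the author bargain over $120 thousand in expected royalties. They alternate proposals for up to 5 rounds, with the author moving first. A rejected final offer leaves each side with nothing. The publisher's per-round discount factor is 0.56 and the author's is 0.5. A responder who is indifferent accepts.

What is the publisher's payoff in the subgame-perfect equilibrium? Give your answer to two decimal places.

Round 5 (the author proposes): rejection yields 0 for the publisher; the author offers 0 and keeps 120.
Round 4 (the publisher proposes): the author can get 120 next round, worth 0.5 × 120 = 60 now. The publisher offers 60 and keeps 120 − 60 = 60.
Round 3 (the author proposes): the publisher can get 60 next round, worth 0.56 × 60 = 33.6 now; the author offers that and keeps 86.4.
Round 2 (the publisher proposes): the author can get 86.4 next round, worth 0.5 × 86.4 = 43.2 now, so the publisher offers 43.2, keeping 76.8.
Round 1 (the author proposes): the publisher can get 76.8 next round, worth 0.56 × 76.8 = 43.008 now; the author offers that and keeps 76.992.

43.01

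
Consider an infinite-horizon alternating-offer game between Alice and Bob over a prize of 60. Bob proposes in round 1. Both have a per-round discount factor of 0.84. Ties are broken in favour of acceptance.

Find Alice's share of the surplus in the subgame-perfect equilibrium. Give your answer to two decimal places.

Let x be Bob's share when Bob proposes and y be Alice's share when Alice proposes.
Alice accepts iff offered ≥ 0.84·y, so x = 60 − 0.84y. Symmetrically y = 60 − 0.84x.
Substituting: x = 60 − 0.84(60 − 0.84x), giving x(1 − 0.84·0.84) = 60(1 − 0.84).
So x = 60 × 0.16 / 0.2944 ≈ 32.6087, and Alice receives 60 − x ≈ 27.3913.

27.39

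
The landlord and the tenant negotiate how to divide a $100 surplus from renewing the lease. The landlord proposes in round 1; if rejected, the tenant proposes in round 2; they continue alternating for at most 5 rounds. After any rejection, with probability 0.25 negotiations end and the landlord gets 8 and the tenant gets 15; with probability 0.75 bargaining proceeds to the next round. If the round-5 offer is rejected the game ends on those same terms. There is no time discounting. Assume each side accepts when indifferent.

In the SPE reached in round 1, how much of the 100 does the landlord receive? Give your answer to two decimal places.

62.44

By backward induction:
Round 5 (the landlord proposes): the tenant gets 15 if talks fail, so the landlord offers 15 and keeps 85.
Round 4 (the tenant proposes): rejecting gives the landlord an expected 0.75 × 85 + 0.25 × 8 = 65.75, so the tenant offers 65.75, keeping 34.25.
Round 3 (the landlord proposes): rejecting gives the tenant an expected 0.75 × 34.25 + 0.25 × 15 = 29.4375; the landlord offers that and keeps 70.5625.
Round 2 (the tenant proposes): rejecting gives the landlord an expected 0.75 × 70.5625 + 0.25 × 8 = 54.921875, so the tenant offers 54.921875, keeping 45.078125.
Round 1 (the landlord proposes): rejecting gives the tenant an expected 0.75 × 45.078125 + 0.25 × 15 = 37.55859375, so the landlord offers 37.55859375, keeping 62.44140625.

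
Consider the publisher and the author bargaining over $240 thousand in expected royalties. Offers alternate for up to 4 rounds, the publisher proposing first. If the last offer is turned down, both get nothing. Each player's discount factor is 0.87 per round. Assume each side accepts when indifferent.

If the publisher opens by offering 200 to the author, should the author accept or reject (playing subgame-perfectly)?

Work out the author's continuation value if the offer is rejected.
Round 4 (the author proposes): the publisher will accept anything ≥ 0, so the author offers 0 and keeps 240.
Round 3 (the publisher proposes): the author can get 240 next round, worth 0.87 × 240 = 208.8 now; the publisher offers that and keeps 31.2.
Round 2 (the author proposes): the publisher can get 31.2 next round, worth 0.87 × 31.2 = 27.144 now; the author offers that and keeps 212.856.
So by rejecting in round 1, the author gets 212.856 next round, worth 0.87 × 212.856 = 185.18472 now.
Offer 200 ≥ 185.18472, so the author accepts.

Accept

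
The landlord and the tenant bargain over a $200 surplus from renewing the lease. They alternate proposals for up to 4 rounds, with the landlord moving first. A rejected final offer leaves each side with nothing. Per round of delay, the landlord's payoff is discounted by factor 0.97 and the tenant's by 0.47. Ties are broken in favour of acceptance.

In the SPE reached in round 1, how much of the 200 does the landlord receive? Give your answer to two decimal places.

154.33

Round 4 (the tenant proposes): the landlord will accept anything ≥ 0, so the tenant offers 0 and keeps 200.
Round 3 (the landlord proposes): the tenant can get 200 next round, worth 0.47 × 200 = 94 now; the landlord offers that and keeps 106.
Round 2 (the tenant proposes): the landlord can get 106 next round, worth 0.97 × 106 = 102.82 now; the tenant offers that and keeps 97.18.
Round 1 (the landlord proposes): the tenant can get 97.18 next round, worth 0.47 × 97.18 = 45.6746 now. The landlord offers 45.6746 and keeps 200 − 45.6746 = 154.3254.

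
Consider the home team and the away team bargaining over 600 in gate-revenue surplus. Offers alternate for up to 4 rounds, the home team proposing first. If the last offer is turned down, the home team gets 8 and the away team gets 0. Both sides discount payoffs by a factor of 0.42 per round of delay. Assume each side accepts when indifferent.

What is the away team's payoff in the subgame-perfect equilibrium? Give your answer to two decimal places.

By backward induction:
Round 4 (the away team proposes): the home team gets 8 if talks fail, so the away team offers 8 and keeps 592.
Round 3 (the home team proposes): the away team can get 592 next round, worth 0.42 × 592 = 248.64 now; the home team offers that and keeps 351.36.
Round 2 (the away team proposes): the home team can get 351.36 next round, worth 0.42 × 351.36 = 147.5712 now, so the away team offers 147.5712, keeping 452.4288.
Round 1 (the home team proposes): the away team can get 452.4288 next round, worth 0.42 × 452.4288 = 190.020096 now. The home team offers 190.020096 and keeps 600 − 190.020096 = 409.979904.

190.02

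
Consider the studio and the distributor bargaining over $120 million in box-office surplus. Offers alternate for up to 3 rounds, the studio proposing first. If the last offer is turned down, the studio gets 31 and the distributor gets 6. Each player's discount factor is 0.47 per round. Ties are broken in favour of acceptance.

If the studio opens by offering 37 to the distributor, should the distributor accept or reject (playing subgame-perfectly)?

Round 3 (the studio proposes): the distributor gets 6 if talks fail, so the studio offers 6 and keeps 114.
Round 2 (the distributor proposes): the studio can get 114 next round, worth 0.47 × 114 = 53.58 now. The distributor offers 53.58 and keeps 120 − 53.58 = 66.42.
So by rejecting in round 1, the distributor gets 66.42 next round, worth 0.47 × 66.42 = 31.2174 now.
Offer 37 ≥ 31.2174, so the distributor accepts.

Accept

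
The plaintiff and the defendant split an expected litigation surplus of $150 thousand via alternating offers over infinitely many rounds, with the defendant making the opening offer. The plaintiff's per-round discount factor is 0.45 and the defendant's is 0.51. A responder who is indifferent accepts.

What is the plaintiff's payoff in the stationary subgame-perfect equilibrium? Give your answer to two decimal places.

42.93

Let x be the defendant's share when the defendant proposes and y be the plaintiff's share when the plaintiff proposes.
The plaintiff accepts iff offered ≥ 0.45·y, so x = 150 − 0.45y. Symmetrically y = 150 − 0.51x.
Substituting: x = 150 − 0.45(150 − 0.51x), giving x(1 − 0.51·0.45) = 150(1 − 0.45).
So x = 150 × 0.55 / 0.7705 ≈ 107.0733, and the plaintiff receives 150 − x ≈ 42.9267.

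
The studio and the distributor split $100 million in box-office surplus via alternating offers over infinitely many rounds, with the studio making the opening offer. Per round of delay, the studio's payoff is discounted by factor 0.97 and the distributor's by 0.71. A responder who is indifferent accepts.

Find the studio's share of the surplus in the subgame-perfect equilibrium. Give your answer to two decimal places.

Let x be the studio's share when the studio proposes and y be the distributor's share when the distributor proposes.
The distributor accepts iff offered ≥ 0.71·y, so x = 100 − 0.71y. Symmetrically y = 100 − 0.97x.
Substituting: x = 100 − 0.71(100 − 0.97x), giving x(1 − 0.97·0.71) = 100(1 − 0.71).
So x = 100 × 0.29 / 0.3113 ≈ 93.1577, and the distributor receives 100 − x ≈ 6.8423.

93.16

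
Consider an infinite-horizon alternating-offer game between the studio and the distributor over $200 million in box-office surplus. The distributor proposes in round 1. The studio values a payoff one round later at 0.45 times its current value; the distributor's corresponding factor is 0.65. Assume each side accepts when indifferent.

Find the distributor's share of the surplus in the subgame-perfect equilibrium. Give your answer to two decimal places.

Let x be the distributor's share when the distributor proposes and y be the studio's share when the studio proposes.
The studio accepts iff offered ≥ 0.45·y, so x = 200 − 0.45y. Symmetrically y = 200 − 0.65x.
Substituting: x = 200 − 0.45(200 − 0.65x), giving x(1 − 0.65·0.45) = 200(1 − 0.45).
So x = 200 × 0.55 / 0.7075 ≈ 155.4770, and the studio receives 200 − x ≈ 44.5230.

155.48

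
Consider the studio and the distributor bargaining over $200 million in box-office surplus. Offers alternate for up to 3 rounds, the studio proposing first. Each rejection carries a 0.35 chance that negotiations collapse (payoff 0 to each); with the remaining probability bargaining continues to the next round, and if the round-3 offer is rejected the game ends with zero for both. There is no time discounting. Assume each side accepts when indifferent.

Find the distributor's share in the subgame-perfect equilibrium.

45.5

Round 3 (the studio proposes): the distributor will accept anything ≥ 0, so the studio offers 0 and keeps 200.
Round 2 (the distributor proposes): rejecting gives the studio an expected 0.65 × 200 = 130. The distributor offers 130 and keeps 200 − 130 = 70.
Round 1 (the studio proposes): rejecting gives the distributor an expected 0.65 × 70 = 45.5. The studio offers 45.5 and keeps 200 − 45.5 = 154.5.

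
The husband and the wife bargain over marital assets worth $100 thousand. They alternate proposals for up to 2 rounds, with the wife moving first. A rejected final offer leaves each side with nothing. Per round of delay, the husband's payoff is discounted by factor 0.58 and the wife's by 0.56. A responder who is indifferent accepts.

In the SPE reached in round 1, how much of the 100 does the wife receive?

Round 2 (the husband proposes): the wife will accept anything ≥ 0, so the husband offers 0 and keeps 100.
Round 1 (the wife proposes): the husband can get 100 next round, worth 0.58 × 100 = 58 now. The wife offers 58 and keeps 100 − 58 = 42.

42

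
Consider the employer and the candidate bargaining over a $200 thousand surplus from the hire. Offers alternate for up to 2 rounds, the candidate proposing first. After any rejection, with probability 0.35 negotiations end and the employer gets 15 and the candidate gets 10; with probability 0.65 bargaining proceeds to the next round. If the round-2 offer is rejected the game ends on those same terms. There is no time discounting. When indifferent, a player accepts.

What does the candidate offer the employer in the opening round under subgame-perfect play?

Round 2 (the employer proposes): the candidate gets 10 if talks fail, so the employer offers 10 and keeps 190.
Round 1 (the candidate proposes): rejecting gives the employer an expected 0.65 × 190 + 0.35 × 15 = 128.75; the candidate offers that and keeps 71.25.

128.75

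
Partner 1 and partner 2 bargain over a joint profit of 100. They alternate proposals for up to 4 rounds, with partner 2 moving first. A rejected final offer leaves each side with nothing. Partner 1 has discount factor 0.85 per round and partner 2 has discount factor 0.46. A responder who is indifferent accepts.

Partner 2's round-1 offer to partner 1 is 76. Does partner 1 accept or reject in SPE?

Work out partner 1's continuation value if the offer is rejected.
Round 4 (partner 1 proposes): rejection yields 0 for partner 2; partner 1 offers 0 and keeps 100.
Round 3 (partner 2 proposes): partner 1 can get 100 next round, worth 0.85 × 100 = 85 now. Partner 2 offers 85 and keeps 100 − 85 = 15.
Round 2 (partner 1 proposes): partner 2 can get 15 next round, worth 0.46 × 15 = 6.9 now. Partner 1 offers 6.9 and keeps 100 − 6.9 = 93.1.
So by rejecting in round 1, partner 1 gets 93.1 next round, worth 0.85 × 93.1 = 79.135 now.
Offer 76 < 79.135, so partner 1 rejects.

Reject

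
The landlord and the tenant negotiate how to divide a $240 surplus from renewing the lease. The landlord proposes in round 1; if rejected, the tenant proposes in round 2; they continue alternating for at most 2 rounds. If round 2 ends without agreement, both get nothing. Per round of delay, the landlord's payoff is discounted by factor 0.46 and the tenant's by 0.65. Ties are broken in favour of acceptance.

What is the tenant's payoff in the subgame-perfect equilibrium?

156

Round 2 (the tenant proposes): rejection yields 0 for the landlord; the tenant offers 0 and keeps 240.
Round 1 (the landlord proposes): the tenant can get 240 next round, worth 0.65 × 240 = 156 now, so the landlord offers 156, keeping 84.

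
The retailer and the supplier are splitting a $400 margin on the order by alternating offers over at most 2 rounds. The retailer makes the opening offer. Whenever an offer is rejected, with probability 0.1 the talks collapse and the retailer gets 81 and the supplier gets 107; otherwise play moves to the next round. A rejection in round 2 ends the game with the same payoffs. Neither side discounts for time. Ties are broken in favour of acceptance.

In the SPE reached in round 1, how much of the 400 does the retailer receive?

102.2

Round 2 (the supplier proposes): the retailer gets 81 if talks fail, so the supplier offers 81 and keeps 319.
Round 1 (the retailer proposes): rejecting gives the supplier an expected 0.9 × 319 + 0.1 × 107 = 297.8; the retailer offers that and keeps 102.2.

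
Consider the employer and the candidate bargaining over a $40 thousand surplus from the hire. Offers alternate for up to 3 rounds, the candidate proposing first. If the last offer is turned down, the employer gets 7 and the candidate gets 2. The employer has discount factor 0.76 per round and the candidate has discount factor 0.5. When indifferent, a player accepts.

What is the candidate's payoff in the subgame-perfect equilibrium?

22.14

Round 3 (the candidate proposes): the employer gets 7 if talks fail, so the candidate offers 7 and keeps 33.
Round 2 (the employer proposes): the candidate can get 33 next round, worth 0.5 × 33 = 16.5 now; the employer offers that and keeps 23.5.
Round 1 (the candidate proposes): the employer can get 23.5 next round, worth 0.76 × 23.5 = 17.86 now, so the candidate offers 17.86, keeping 22.14.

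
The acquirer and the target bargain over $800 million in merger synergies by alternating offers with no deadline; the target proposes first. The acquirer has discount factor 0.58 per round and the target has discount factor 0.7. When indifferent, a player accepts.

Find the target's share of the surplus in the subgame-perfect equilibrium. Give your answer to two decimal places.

Let x be the target's share when the target proposes and y be the acquirer's share when the acquirer proposes.
The acquirer accepts iff offered ≥ 0.58·y, so x = 800 − 0.58y. Symmetrically y = 800 − 0.7x.
Substituting: x = 800 − 0.58(800 − 0.7x), giving x(1 − 0.7·0.58) = 800(1 − 0.58).
So x = 800 × 0.42 / 0.594 ≈ 565.6566, and the acquirer receives 800 − x ≈ 234.3434.

565.66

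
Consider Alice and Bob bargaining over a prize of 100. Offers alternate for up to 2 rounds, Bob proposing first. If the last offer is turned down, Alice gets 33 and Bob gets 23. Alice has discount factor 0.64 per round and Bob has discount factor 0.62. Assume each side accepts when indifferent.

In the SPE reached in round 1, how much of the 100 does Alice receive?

By backward induction:
Round 2 (Alice proposes): Bob gets 23 if talks fail, so Alice offers 23 and keeps 77.
Round 1 (Bob proposes): Alice can get 77 next round, worth 0.64 × 77 = 49.28 now, so Bob offers 49.28, keeping 50.72.

49.28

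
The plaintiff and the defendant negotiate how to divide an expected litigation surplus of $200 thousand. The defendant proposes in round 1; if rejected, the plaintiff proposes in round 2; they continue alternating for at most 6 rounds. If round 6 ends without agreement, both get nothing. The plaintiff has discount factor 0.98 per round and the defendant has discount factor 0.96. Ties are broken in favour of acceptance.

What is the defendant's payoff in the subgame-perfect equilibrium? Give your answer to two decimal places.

11.30

Round 6 (the plaintiff proposes): rejection yields 0 for the defendant; the plaintiff offers 0 and keeps 200.
Round 5 (the defendant proposes): the plaintiff can get 200 next round, worth 0.98 × 200 = 196 now; the defendant offers that and keeps 4.
Round 4 (the plaintiff proposes): the defendant can get 4 next round, worth 0.96 × 4 = 3.84 now. The plaintiff offers 3.84 and keeps 200 − 3.84 = 196.16.
Round 3 (the defendant proposes): the plaintiff can get 196.16 next round, worth 0.98 × 196.16 = 192.2368 now, so the defendant offers 192.2368, keeping 7.7632.
Round 2 (the plaintiff proposes): the defendant can get 7.7632 next round, worth 0.96 × 7.7632 = 7.452672 now; the plaintiff offers that and keeps 192.547328.
Round 1 (the defendant proposes): the plaintiff can get 192.547328 next round, worth 0.98 × 192.547328 = 188.69638144 now. The defendant offers 188.69638144 and keeps 200 − 188.69638144 = 11.30361856.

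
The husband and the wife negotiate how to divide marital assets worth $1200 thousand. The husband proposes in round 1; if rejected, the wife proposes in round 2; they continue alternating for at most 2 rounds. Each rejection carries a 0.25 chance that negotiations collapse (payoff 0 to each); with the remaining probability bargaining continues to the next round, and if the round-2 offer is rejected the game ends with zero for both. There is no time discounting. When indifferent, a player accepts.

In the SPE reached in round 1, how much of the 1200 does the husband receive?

By backward induction:
Round 2 (the wife proposes): the husband will accept anything ≥ 0, so the wife offers 0 and keeps 1200.
Round 1 (the husband proposes): rejecting gives the wife an expected 0.75 × 1200 = 900; the husband offers that and keeps 300.

300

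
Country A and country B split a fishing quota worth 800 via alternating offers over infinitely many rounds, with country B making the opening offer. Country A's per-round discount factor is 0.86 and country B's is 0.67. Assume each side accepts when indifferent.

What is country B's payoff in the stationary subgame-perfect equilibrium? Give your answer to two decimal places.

264.28

When country B proposes, country A accepts any offer worth at least 0.86 times what country A would get by proposing next round; and vice versa.
This gives x = 800 − 0.86y and y = 800 − 0.67x, where x and y are each side's share when it proposes.
Hence (1 − 0.86·0.67)x = 800(1 − 0.86), i.e. 0.4238·x = 112.
x ≈ 264.2756; country A's share is 800 − x ≈ 535.7244.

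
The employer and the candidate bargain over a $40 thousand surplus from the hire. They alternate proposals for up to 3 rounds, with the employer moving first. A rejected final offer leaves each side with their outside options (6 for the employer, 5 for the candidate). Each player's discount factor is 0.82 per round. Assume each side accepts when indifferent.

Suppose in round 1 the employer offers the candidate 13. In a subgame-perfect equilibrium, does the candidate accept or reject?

Accept

Round 3 (the employer proposes): the candidate gets 5 if talks fail, so the employer offers 5 and keeps 35.
Round 2 (the candidate proposes): the employer can get 35 next round, worth 0.82 × 35 = 28.7 now, so the candidate offers 28.7, keeping 11.3.
So by rejecting in round 1, the candidate gets 11.3 next round, worth 0.82 × 11.3 = 9.266 now.
Offer 13 ≥ 9.266, so the candidate accepts.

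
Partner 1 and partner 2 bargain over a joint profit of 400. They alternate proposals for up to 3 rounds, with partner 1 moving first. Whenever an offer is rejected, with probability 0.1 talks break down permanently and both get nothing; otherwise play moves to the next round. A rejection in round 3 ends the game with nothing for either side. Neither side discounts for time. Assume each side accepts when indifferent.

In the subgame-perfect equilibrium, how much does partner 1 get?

By backward induction:
Round 3 (partner 1 proposes): rejection yields 0 for partner 2; partner 1 offers 0 and keeps 400.
Round 2 (partner 2 proposes): rejecting gives partner 1 an expected 0.9 × 400 = 360. Partner 2 offers 360 and keeps 400 − 360 = 40.
Round 1 (partner 1 proposes): rejecting gives partner 2 an expected 0.9 × 40 = 36. Partner 1 offers 36 and keeps 400 − 36 = 364.

364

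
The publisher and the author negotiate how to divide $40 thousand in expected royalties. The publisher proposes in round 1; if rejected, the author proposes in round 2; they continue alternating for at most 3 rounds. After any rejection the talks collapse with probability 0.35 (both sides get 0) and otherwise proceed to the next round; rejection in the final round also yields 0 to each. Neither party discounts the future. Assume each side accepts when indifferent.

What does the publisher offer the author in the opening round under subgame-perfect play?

By backward induction:
Round 3 (the publisher proposes): the author will accept anything ≥ 0, so the publisher offers 0 and keeps 40.
Round 2 (the author proposes): rejecting gives the publisher an expected 0.65 × 40 = 26; the author offers that and keeps 14.
Round 1 (the publisher proposes): rejecting gives the author an expected 0.65 × 14 = 9.1, so the publisher offers 9.1, keeping 30.9.

9.1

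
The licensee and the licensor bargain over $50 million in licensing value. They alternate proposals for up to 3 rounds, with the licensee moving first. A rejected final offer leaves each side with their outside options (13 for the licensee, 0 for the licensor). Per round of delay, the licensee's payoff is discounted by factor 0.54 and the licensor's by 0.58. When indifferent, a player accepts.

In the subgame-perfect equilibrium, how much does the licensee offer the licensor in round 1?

Round 3 (the licensee proposes): rejection yields 0 for the licensor; the licensee offers 0 and keeps 50.
Round 2 (the licensor proposes): the licensee can get 50 next round, worth 0.54 × 50 = 27 now, so the licensor offers 27, keeping 23.
Round 1 (the licensee proposes): the licensor can get 23 next round, worth 0.58 × 23 = 13.34 now; the licensee offers that and keeps 36.66.

13.34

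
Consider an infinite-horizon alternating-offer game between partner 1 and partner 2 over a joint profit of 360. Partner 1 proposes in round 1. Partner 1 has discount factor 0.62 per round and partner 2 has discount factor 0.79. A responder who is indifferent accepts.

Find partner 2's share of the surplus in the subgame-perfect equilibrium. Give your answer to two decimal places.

211.82

Let x be partner 1's share when partner 1 proposes and y be partner 2's share when partner 2 proposes.
Partner 2 accepts iff offered ≥ 0.79·y, so x = 360 − 0.79y. Symmetrically y = 360 − 0.62x.
Substituting: x = 360 − 0.79(360 − 0.62x), giving x(1 − 0.62·0.79) = 360(1 − 0.79).
So x = 360 × 0.21 / 0.5102 ≈ 148.1772, and partner 2 receives 360 − x ≈ 211.8228.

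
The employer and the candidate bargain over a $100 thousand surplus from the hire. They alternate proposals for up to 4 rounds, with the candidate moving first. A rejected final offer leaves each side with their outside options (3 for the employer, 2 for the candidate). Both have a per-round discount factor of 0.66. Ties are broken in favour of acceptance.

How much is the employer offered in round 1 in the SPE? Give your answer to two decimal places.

Round 4 (the employer proposes): the candidate gets 2 if talks fail, so the employer offers 2 and keeps 98.
Round 3 (the candidate proposes): the employer can get 98 next round, worth 0.66 × 98 = 64.68 now, so the candidate offers 64.68, keeping 35.32.
Round 2 (the employer proposes): the candidate can get 35.32 next round, worth 0.66 × 35.32 = 23.3112 now; the employer offers that and keeps 76.6888.
Round 1 (the candidate proposes): the employer can get 76.6888 next round, worth 0.66 × 76.6888 = 50.614608 now, so the candidate offers 50.614608, keeping 49.385392.

50.61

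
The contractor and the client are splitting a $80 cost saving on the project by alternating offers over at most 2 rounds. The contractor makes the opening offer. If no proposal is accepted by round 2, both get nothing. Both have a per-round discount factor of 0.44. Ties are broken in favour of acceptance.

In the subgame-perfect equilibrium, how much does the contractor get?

Solve by backward induction from round 2.
Round 2 (the client proposes): the contractor will accept anything ≥ 0, so the client offers 0 and keeps 80.
Round 1 (the contractor proposes): the client can get 80 next round, worth 0.44 × 80 = 35.2 now. The contractor offers 35.2 and keeps 80 − 35.2 = 44.8.

44.8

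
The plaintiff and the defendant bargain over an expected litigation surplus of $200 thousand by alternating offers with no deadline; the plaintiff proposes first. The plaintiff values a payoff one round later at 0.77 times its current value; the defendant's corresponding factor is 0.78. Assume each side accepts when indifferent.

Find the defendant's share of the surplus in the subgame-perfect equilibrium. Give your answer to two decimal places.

In a stationary SPE each proposer offers the other exactly their discounted continuation value.
If the plaintiff keeps x when proposing and the defendant keeps y when proposing, then x = 200 − 0.78y and y = 200 − 0.77x.
Solving: x = 200(1 − 0.78) / (1 − 0.77·0.78) = 44 / 0.3994 ≈ 110.1652.
The defendant gets 200 − 110.1652 ≈ 89.8348.

89.83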